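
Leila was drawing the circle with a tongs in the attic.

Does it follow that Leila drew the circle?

'was drawing' is progressive; for an accomplishment like 'draw the circle', it doesn't entail completion.

no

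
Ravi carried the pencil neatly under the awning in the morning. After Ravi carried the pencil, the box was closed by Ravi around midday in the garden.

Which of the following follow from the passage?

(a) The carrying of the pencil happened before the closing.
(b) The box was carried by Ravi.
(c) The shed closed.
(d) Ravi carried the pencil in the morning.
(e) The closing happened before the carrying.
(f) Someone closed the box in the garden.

(a), (d), (f)

(a) Entailed — the narrative places the carrying before the closing.
(b) Not entailed — Ravi carried the pencil, not the box; the box belongs to the closing event.
(c) Not entailed — the box is what closed, not the shed.
(d) Entailed — this follows by dropping conjuncts from the carrying event's description.
(e) Not entailed — the narrative places the carrying before the closing, not after.
(f) Entailed — this follows by dropping conjuncts from the closing event's description.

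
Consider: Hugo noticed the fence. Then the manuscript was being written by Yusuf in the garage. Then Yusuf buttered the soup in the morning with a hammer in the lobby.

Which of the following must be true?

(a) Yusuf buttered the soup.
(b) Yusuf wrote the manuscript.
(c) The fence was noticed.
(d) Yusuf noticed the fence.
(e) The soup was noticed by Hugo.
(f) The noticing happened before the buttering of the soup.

(a) Entailed — the original entails any weakening of itself; this just drops 'with a hammer', 'in the morning', 'in the lobby'.
(b) Not entailed — 'was writing' is progressive on an accomplishment; it does not entail the completed 'wrote'.
(c) Entailed — the original entails any weakening of itself; this just generalizes the agent.
(d) Not entailed — the passage has Hugo noticing the fence, not Yusuf.
(e) Not entailed — Hugo noticed the fence, not the soup; the soup belongs to the buttering event.
(f) Entailed — the narrative places the noticing before the buttering.

(a), (c), (f)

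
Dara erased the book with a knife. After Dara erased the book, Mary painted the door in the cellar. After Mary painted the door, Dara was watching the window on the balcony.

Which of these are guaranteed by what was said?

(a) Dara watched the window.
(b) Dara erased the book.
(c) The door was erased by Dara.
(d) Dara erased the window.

(a), (b)

(a) Entailed — 'watch' is an activity; 'was watching' entails that some watching happened, so 'watched' holds.
(b) Entailed — dropping 'with a knife' leaves a sub-description the original still satisfies.
(c) Not entailed — Dara erased the book, not the door; the door belongs to the painting event.
(d) Not entailed — Dara erased the book, not the window; the window belongs to the watching event.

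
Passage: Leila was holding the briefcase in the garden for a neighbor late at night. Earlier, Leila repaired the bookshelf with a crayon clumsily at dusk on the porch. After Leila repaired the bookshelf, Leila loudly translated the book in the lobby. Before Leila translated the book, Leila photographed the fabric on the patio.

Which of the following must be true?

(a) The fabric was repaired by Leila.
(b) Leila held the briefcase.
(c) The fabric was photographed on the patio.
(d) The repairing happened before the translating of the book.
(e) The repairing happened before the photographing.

(b), (c), (d)

(a) Not entailed — Leila repaired the bookshelf, not the fabric; the fabric belongs to the photographing event.
(b) Entailed — 'hold' is an activity; 'was holding' entails that some holding happened, so 'held' holds.
(c) Entailed — this follows by dropping conjuncts from the photographing event's description.
(d) Entailed — the narrative places the repairing before the translating.
(e) Not entailed — the narrative doesn't order the repairing relative to the photographing.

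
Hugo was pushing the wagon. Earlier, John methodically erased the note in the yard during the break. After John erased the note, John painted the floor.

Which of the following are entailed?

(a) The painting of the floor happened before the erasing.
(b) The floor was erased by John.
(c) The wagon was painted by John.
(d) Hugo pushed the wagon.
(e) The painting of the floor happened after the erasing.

(a) Not entailed — the narrative places the erasing before the painting, not after.
(b) Not entailed — John erased the note, not the floor; the floor belongs to the painting event.
(c) Not entailed — John painted the floor, not the wagon; the wagon belongs to the pushing event.
(d) Entailed — 'push' is an activity; 'was pushing' entails that some pushing happened, so 'pushed' holds.
(e) Entailed — the narrative places the erasing before the painting.

(d), (e)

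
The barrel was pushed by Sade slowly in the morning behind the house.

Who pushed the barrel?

'Sade' marks the agent of the pushing event.

Sade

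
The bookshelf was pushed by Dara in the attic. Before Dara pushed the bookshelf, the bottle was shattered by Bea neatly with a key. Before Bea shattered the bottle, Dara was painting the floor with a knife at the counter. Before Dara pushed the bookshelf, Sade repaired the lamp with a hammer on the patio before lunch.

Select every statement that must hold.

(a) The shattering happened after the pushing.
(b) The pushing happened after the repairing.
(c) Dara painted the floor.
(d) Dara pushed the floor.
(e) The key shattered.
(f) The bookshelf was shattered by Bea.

(b)

(a) Not entailed — the narrative places the shattering before the pushing, not after.
(b) Entailed — the narrative places the repairing before the pushing.
(c) Not entailed — 'was painting' is progressive on an accomplishment; it does not entail the completed 'painted'.
(d) Not entailed — Dara pushed the bookshelf, not the floor; the floor belongs to the painting event.
(e) Not entailed — the bottle is what shattered, not the key.
(f) Not entailed — Bea shattered the bottle, not the bookshelf; the bookshelf belongs to the pushing event.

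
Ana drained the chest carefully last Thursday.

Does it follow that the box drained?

no

Nothing is said about any box; only the chest is affected.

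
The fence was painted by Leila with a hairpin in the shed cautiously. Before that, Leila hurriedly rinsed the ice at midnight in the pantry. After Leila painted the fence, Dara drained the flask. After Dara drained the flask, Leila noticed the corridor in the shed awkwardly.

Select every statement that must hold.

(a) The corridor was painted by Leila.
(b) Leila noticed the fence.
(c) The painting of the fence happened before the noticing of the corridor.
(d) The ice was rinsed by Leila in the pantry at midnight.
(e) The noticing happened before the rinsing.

(c), (d)

(a) Not entailed — Leila painted the fence, not the corridor; the corridor belongs to the noticing event.
(b) Not entailed — Leila noticed the corridor, not the fence; the fence belongs to the painting event.
(c) Entailed — the narrative places the painting before the noticing.
(d) Entailed — this follows by dropping conjuncts from the rinsing event's description.
(e) Not entailed — the narrative places the rinsing before the noticing, not after.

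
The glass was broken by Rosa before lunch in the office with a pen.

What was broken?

the glass

'the glass' marks the patient of the breaking event.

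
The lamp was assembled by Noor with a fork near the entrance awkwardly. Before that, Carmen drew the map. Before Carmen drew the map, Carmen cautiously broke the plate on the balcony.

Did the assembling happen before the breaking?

no

The narrative orders the breaking before the assembling.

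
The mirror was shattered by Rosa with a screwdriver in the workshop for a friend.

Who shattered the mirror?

'Rosa' marks the agent of the shattering event.

Rosa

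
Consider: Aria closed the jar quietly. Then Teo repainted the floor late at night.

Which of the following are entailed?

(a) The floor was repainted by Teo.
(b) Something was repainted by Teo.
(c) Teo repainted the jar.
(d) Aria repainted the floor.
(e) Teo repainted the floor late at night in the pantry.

(a), (b)

(a) Entailed — the original entails any weakening of itself; this just drops 'late at night'.
(b) Entailed — every conjunct here is already in the original repainting event.
(c) Not entailed — Teo repainted the floor, not the jar; the jar belongs to the closing event.
(d) Not entailed — the passage has Teo repainting the floor, not Aria.
(e) Not entailed — 'in the pantry' adds information not in the original event.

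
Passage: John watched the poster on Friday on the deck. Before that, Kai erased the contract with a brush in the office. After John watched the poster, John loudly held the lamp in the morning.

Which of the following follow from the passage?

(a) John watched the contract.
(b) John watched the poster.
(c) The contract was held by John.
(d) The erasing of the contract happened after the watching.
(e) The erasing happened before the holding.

(b), (e)

(a) Not entailed — John watched the poster, not the contract; the contract belongs to the erasing event.
(b) Entailed — dropping 'on the deck', 'on Friday' leaves a sub-description the original still satisfies.
(c) Not entailed — John held the lamp, not the contract; the contract belongs to the erasing event.
(d) Not entailed — the narrative places the erasing before the watching, not after.
(e) Entailed — the narrative places the erasing before the holding.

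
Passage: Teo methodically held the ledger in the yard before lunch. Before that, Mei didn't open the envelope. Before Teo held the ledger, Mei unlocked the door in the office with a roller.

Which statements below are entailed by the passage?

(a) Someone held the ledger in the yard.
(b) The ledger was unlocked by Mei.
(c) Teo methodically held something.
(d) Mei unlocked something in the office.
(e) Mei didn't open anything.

(a), (c), (d)

(a) Entailed — this follows by dropping conjuncts from the holding event's description.
(b) Not entailed — Mei unlocked the door, not the ledger; the ledger belongs to the holding event.
(c) Entailed — the original entails any weakening of itself; this just drops 'in the yard', 'before lunch' and generalizes the patient.
(d) Entailed — every conjunct here is already in the original unlocking event.
(e) Not entailed — the original only denies this specific event; Mei may have opened something else.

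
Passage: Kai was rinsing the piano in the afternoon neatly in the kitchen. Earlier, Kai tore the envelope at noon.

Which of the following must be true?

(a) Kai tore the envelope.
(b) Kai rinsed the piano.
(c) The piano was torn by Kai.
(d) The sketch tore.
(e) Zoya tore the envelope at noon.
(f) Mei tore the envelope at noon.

(a), (b)

(a) Entailed — this follows by dropping conjuncts from the tearing event's description.
(b) Entailed — 'rinse' is an activity; 'was rinsing' entails that some rinsing happened, so 'rinsed' holds.
(c) Not entailed — Kai tore the envelope, not the piano; the piano belongs to the rinsing event.
(d) Not entailed — the envelope is what tore, not the sketch.
(e) Not entailed — the passage has Kai tearing the envelope, not Zoya.
(f) Not entailed — the passage has Kai tearing the envelope, not Mei.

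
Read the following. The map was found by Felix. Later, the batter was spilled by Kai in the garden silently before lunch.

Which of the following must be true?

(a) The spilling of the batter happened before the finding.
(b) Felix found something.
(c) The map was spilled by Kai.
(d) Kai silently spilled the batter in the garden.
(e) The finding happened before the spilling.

(a) Not entailed — the narrative places the finding before the spilling, not after.
(b) Entailed — every conjunct here is already in the original finding event.
(c) Not entailed — Kai spilled the batter, not the map; the map belongs to the finding event.
(d) Entailed — every conjunct here is already in the original spilling event.
(e) Entailed — the narrative places the finding before the spilling.

(b), (d), (e)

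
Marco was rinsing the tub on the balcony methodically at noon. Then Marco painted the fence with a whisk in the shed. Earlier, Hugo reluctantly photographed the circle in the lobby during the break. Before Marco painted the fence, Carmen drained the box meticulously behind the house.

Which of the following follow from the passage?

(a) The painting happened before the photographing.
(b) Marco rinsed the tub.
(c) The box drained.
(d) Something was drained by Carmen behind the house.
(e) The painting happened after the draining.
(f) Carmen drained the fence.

(a) Not entailed — the narrative places the photographing before the painting, not after.
(b) Entailed — 'rinse' is an activity; 'was rinsing' entails that some rinsing happened, so 'rinsed' holds.
(c) Entailed — 'Carmen drained the box' is causative; it entails the inchoative 'the box drained'.
(d) Entailed — dropping 'meticulously' and generalizing the patient leaves a sub-description the original still satisfies.
(e) Entailed — the narrative places the draining before the painting.
(f) Not entailed — Carmen drained the box, not the fence; the fence belongs to the painting event.

(b), (c), (d), (e)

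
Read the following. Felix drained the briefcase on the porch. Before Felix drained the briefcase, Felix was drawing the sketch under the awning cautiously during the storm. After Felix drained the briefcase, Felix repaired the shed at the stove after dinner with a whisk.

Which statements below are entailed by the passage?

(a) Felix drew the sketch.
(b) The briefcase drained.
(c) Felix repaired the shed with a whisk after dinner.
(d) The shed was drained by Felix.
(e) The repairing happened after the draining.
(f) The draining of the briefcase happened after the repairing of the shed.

(b), (c), (e)

(a) Not entailed — 'was drawing' is progressive on an accomplishment; it does not entail the completed 'drew'.
(b) Entailed — 'Felix drained the briefcase' is causative; it entails the inchoative 'the briefcase drained'.
(c) Entailed — this follows by dropping conjuncts from the repairing event's description.
(d) Not entailed — Felix drained the briefcase, not the shed; the shed belongs to the repairing event.
(e) Entailed — the narrative places the draining before the repairing.
(f) Not entailed — the narrative places the draining before the repairing, not after.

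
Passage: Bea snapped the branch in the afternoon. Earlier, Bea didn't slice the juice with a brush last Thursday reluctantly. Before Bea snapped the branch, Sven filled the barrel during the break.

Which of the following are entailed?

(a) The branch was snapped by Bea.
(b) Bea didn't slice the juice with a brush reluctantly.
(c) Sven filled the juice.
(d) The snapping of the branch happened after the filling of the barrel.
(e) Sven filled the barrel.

(a), (d), (e)

(a) Entailed — the original entails any weakening of itself; this just drops 'in the afternoon'.
(b) Not entailed — dropping 'last Thursday' under negation is not valid — the original leaves open that Bea sliced the juice some other way.
(c) Not entailed — Sven filled the barrel, not the juice; the juice belongs to the slicing event.
(d) Entailed — the narrative places the filling before the snapping.
(e) Entailed — every conjunct here is already in the original filling event.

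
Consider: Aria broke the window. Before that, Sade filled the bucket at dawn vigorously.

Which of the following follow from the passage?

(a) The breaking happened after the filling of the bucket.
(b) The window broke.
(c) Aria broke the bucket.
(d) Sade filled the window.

(a), (b)

(a) Entailed — the narrative places the filling before the breaking.
(b) Entailed — 'Aria broke the window' is causative; it entails the inchoative 'the window broke'.
(c) Not entailed — Aria broke the window, not the bucket; the bucket belongs to the filling event.
(d) Not entailed — Sade filled the bucket, not the window; the window belongs to the breaking event.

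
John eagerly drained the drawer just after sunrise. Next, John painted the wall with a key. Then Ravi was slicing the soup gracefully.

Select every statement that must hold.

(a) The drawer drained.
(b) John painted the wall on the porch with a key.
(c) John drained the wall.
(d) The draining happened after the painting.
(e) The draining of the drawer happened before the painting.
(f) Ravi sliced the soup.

(a), (e)

(a) Entailed — 'John drained the drawer' is causative; it entails the inchoative 'the drawer drained'.
(b) Not entailed — 'on the porch' adds information not in the original event.
(c) Not entailed — John drained the drawer, not the wall; the wall belongs to the painting event.
(d) Not entailed — the narrative places the draining before the painting, not after.
(e) Entailed — the narrative places the draining before the painting.
(f) Not entailed — 'was slicing' is progressive on an accomplishment; it does not entail the completed 'sliced'.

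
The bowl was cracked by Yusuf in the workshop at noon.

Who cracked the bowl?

Yusuf

'Yusuf' marks the agent of the cracking event.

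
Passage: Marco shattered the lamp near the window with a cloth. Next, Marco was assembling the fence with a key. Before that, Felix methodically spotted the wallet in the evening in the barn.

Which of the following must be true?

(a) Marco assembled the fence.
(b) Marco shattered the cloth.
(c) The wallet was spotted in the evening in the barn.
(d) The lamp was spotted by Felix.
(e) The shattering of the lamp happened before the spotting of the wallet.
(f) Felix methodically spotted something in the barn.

(a) Not entailed — 'was assembling' is progressive on an accomplishment; it does not entail the completed 'assembled'.
(b) Not entailed — the cloth is the instrument, not what was shattered.
(c) Entailed — the original entails any weakening of itself; this just drops 'methodically' and generalizes the agent.
(d) Not entailed — Felix spotted the wallet, not the lamp; the lamp belongs to the shattering event.
(e) Not entailed — the narrative doesn't order the shattering relative to the spotting.
(f) Entailed — dropping 'in the evening' and generalizing the patient leaves a sub-description the original still satisfies.

(c), (f)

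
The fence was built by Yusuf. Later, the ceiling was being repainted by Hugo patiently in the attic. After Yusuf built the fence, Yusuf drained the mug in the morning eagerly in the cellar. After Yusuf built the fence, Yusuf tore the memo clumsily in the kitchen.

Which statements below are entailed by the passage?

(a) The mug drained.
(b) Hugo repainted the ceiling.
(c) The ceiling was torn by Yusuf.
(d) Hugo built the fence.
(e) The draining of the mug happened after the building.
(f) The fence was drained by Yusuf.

(a) Entailed — 'Yusuf drained the mug' is causative; it entails the inchoative 'the mug drained'.
(b) Not entailed — 'was repainting' is progressive on an accomplishment; it does not entail the completed 'repainted'.
(c) Not entailed — Yusuf tore the memo, not the ceiling; the ceiling belongs to the repainting event.
(d) Not entailed — the passage has Yusuf building the fence, not Hugo.
(e) Entailed — the narrative places the building before the draining.
(f) Not entailed — Yusuf drained the mug, not the fence; the fence belongs to the building event.

(a), (e)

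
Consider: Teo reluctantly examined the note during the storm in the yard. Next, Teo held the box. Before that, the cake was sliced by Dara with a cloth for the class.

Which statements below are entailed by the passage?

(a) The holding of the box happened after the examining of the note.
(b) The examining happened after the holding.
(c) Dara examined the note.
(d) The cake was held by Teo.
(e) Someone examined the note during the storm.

(a), (e)

(a) Entailed — the narrative places the examining before the holding.
(b) Not entailed — the narrative places the examining before the holding, not after.
(c) Not entailed — the passage has Teo examining the note, not Dara.
(d) Not entailed — Teo held the box, not the cake; the cake belongs to the slicing event.
(e) Entailed — every conjunct here is already in the original examining event.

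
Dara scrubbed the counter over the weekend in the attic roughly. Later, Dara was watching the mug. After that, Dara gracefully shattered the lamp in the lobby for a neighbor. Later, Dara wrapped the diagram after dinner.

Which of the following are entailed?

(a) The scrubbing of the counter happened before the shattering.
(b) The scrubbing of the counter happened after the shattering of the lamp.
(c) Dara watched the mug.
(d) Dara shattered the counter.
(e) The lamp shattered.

(a), (c), (e)

(a) Entailed — the narrative places the scrubbing before the shattering.
(b) Not entailed — the narrative places the scrubbing before the shattering, not after.
(c) Entailed — 'watch' is an activity; 'was watching' entails that some watching happened, so 'watched' holds.
(d) Not entailed — Dara shattered the lamp, not the counter; the counter belongs to the scrubbing event.
(e) Entailed — 'Dara shattered the lamp' is causative; it entails the inchoative 'the lamp shattered'.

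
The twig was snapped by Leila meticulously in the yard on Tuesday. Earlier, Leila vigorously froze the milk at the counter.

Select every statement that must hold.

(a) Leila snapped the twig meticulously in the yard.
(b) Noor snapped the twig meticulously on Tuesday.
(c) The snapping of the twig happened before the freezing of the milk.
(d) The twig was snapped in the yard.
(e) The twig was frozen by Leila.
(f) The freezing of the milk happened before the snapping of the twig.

(a), (d), (f)

(a) Entailed — this follows by dropping conjuncts from the snapping event's description.
(b) Not entailed — the passage has Leila snapping the twig, not Noor.
(c) Not entailed — the narrative places the freezing before the snapping, not after.
(d) Entailed — this follows by dropping conjuncts from the snapping event's description.
(e) Not entailed — Leila froze the milk, not the twig; the twig belongs to the snapping event.
(f) Entailed — the narrative places the freezing before the snapping.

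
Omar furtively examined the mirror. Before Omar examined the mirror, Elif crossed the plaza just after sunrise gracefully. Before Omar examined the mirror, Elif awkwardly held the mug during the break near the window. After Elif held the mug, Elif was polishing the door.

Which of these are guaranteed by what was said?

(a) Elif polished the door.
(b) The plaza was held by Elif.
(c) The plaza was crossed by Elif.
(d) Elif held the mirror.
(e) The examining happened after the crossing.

(a) Entailed — 'polish' is an activity; 'was polishing' entails that some polishing happened, so 'polished' holds.
(b) Not entailed — Elif held the mug, not the plaza; the plaza belongs to the crossing event.
(c) Entailed — dropping 'just after sunrise', 'gracefully' leaves a sub-description the original still satisfies.
(d) Not entailed — Elif held the mug, not the mirror; the mirror belongs to the examining event.
(e) Entailed — the narrative places the crossing before the examining.

(a), (c), (e)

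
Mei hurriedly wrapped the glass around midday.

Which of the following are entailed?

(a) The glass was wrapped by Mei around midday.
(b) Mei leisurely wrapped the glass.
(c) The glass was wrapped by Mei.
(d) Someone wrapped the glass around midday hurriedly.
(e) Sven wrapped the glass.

(a) Entailed — every conjunct here is already in the original wrapping event.
(b) Not entailed — 'leisurely' adds a manner not in (and inconsistent with) the original.
(c) Entailed — every conjunct here is already in the original wrapping event.
(d) Entailed — the original entails any weakening of itself; this just generalizes the agent.
(e) Not entailed — the passage has Mei wrapping the glass, not Sven.

(a), (c), (d)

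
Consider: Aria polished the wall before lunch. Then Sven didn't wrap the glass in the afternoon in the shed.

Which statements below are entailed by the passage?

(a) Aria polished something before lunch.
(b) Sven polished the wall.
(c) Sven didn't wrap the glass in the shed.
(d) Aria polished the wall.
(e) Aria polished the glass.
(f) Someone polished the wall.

(a), (d), (f)

(a) Entailed — generalizing the patient leaves a sub-description the original still satisfies.
(b) Not entailed — the passage has Aria polishing the wall, not Sven.
(c) Not entailed — dropping 'in the afternoon' under negation is not valid — the original leaves open that Sven wrapped the glass some other way.
(d) Entailed — dropping 'before lunch' leaves a sub-description the original still satisfies.
(e) Not entailed — Aria polished the wall, not the glass; the glass belongs to the wrapping event.
(f) Entailed — the original entails any weakening of itself; this just drops 'before lunch' and generalizes the agent.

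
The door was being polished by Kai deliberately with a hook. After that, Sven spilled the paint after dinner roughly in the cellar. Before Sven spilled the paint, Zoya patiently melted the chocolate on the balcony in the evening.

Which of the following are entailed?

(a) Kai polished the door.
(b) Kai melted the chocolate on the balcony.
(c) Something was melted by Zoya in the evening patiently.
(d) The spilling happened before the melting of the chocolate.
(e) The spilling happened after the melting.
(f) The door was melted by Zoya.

(a), (c), (e)

(a) Entailed — 'polish' is an activity; 'was polishing' entails that some polishing happened, so 'polished' holds.
(b) Not entailed — the passage has Zoya melting the chocolate, not Kai.
(c) Entailed — dropping 'on the balcony' and generalizing the patient leaves a sub-description the original still satisfies.
(d) Not entailed — the narrative places the melting before the spilling, not after.
(e) Entailed — the narrative places the melting before the spilling.
(f) Not entailed — Zoya melted the chocolate, not the door; the door belongs to the polishing event.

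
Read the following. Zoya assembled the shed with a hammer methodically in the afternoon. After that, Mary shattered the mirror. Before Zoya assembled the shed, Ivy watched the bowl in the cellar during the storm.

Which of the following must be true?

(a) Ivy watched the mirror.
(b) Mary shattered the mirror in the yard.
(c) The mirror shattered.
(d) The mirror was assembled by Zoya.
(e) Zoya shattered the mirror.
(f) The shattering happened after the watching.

(a) Not entailed — Ivy watched the bowl, not the mirror; the mirror belongs to the shattering event.
(b) Not entailed — 'in the yard' adds information not in the original event.
(c) Entailed — 'Mary shattered the mirror' is causative; it entails the inchoative 'the mirror shattered'.
(d) Not entailed — Zoya assembled the shed, not the mirror; the mirror belongs to the shattering event.
(e) Not entailed — the passage has Mary shattering the mirror, not Zoya.
(f) Entailed — the narrative places the watching before the shattering.

(c), (f)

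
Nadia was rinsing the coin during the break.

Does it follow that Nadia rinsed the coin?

yes

'rinse' is atelic; if Nadia was rinsing the coin, then Nadia rinsed the coin (for some time).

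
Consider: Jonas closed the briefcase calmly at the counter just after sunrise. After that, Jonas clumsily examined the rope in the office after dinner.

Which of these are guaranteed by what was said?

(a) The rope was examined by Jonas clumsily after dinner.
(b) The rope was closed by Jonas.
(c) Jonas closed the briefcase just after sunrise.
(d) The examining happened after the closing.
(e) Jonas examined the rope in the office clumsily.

(a), (c), (d), (e)

(a) Entailed — every conjunct here is already in the original examining event.
(b) Not entailed — Jonas closed the briefcase, not the rope; the rope belongs to the examining event.
(c) Entailed — the original entails any weakening of itself; this just drops 'calmly', 'at the counter'.
(d) Entailed — the narrative places the closing before the examining.
(e) Entailed — the original entails any weakening of itself; this just drops 'after dinner'.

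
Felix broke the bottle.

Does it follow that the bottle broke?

'Felix broke the bottle' is the causative; it entails the inchoative 'the bottle broke'.

yes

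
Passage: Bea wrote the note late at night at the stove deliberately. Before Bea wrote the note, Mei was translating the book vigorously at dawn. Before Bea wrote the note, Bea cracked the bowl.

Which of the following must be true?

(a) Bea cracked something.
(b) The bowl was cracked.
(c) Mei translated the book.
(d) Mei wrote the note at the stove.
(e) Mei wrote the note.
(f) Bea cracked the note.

(a), (b)

(a) Entailed — this follows by dropping conjuncts from the cracking event's description.
(b) Entailed — this follows by dropping conjuncts from the cracking event's description.
(c) Not entailed — 'was translating' is progressive on an accomplishment; it does not entail the completed 'translated'.
(d) Not entailed — the passage has Bea writing the note, not Mei.
(e) Not entailed — the passage has Bea writing the note, not Mei.
(f) Not entailed — Bea cracked the bowl, not the note; the note belongs to the writing event.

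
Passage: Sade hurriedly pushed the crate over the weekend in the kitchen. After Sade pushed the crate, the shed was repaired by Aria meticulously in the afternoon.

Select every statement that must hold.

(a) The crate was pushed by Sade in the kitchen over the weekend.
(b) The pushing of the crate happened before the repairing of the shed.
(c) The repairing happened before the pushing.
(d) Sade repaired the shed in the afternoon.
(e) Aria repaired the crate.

(a), (b)

(a) Entailed — this follows by dropping conjuncts from the pushing event's description.
(b) Entailed — the narrative places the pushing before the repairing.
(c) Not entailed — the narrative places the pushing before the repairing, not after.
(d) Not entailed — the passage has Aria repairing the shed, not Sade.
(e) Not entailed — Aria repaired the shed, not the crate; the crate belongs to the pushing event.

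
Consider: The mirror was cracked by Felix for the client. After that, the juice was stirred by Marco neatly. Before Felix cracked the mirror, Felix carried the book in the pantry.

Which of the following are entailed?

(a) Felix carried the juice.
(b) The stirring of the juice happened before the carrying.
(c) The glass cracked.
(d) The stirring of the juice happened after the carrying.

(a) Not entailed — Felix carried the book, not the juice; the juice belongs to the stirring event.
(b) Not entailed — the narrative places the carrying before the stirring, not after.
(c) Not entailed — the mirror is what cracked, not the glass.
(d) Entailed — the narrative places the carrying before the stirring.

(d)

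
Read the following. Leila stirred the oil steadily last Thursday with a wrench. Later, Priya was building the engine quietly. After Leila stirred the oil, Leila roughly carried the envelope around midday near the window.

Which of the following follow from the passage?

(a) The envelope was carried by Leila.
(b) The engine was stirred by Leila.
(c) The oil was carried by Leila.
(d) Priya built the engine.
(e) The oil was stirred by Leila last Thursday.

(a), (e)

(a) Entailed — the original entails any weakening of itself; this just drops 'roughly', 'around midday', 'near the window'.
(b) Not entailed — Leila stirred the oil, not the engine; the engine belongs to the building event.
(c) Not entailed — Leila carried the envelope, not the oil; the oil belongs to the stirring event.
(d) Not entailed — 'was building' is progressive on an accomplishment; it does not entail the completed 'built'.
(e) Entailed — every conjunct here is already in the original stirring event.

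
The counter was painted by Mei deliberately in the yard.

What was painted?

the counter

'the counter' marks the patient of the painting event.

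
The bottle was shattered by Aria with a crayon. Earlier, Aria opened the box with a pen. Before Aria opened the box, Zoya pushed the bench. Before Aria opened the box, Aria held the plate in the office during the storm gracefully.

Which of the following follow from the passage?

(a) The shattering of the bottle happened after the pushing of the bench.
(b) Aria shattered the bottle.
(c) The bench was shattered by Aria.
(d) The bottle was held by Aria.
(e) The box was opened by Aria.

(a) Entailed — the narrative places the pushing before the shattering.
(b) Entailed — every conjunct here is already in the original shattering event.
(c) Not entailed — Aria shattered the bottle, not the bench; the bench belongs to the pushing event.
(d) Not entailed — Aria held the plate, not the bottle; the bottle belongs to the shattering event.
(e) Entailed — this follows by dropping conjuncts from the opening event's description.

(a), (b), (e)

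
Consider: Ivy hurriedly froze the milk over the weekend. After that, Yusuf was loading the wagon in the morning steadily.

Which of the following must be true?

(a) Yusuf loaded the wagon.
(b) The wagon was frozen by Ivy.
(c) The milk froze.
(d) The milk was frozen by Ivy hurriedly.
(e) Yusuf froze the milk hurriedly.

(a) Not entailed — 'was loading' is progressive on an accomplishment; it does not entail the completed 'loaded'.
(b) Not entailed — Ivy froze the milk, not the wagon; the wagon belongs to the loading event.
(c) Entailed — 'Ivy froze the milk' is causative; it entails the inchoative 'the milk froze'.
(d) Entailed — this follows by dropping conjuncts from the freezing event's description.
(e) Not entailed — the passage has Ivy freezing the milk, not Yusuf.

(c), (d)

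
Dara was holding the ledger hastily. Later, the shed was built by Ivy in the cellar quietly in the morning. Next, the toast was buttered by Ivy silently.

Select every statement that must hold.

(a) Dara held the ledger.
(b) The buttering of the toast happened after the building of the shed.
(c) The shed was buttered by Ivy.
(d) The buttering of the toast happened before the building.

(a) Entailed — 'hold' is an activity; 'was holding' entails that some holding happened, so 'held' holds.
(b) Entailed — the narrative places the building before the buttering.
(c) Not entailed — Ivy buttered the toast, not the shed; the shed belongs to the building event.
(d) Not entailed — the narrative places the building before the buttering, not after.

(a), (b)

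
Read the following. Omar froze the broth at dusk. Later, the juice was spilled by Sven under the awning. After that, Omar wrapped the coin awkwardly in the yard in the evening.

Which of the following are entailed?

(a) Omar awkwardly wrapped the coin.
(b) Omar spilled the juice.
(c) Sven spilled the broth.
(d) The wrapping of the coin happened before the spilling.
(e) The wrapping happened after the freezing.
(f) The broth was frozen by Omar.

(a) Entailed — every conjunct here is already in the original wrapping event.
(b) Not entailed — the passage has Sven spilling the juice, not Omar.
(c) Not entailed — Sven spilled the juice, not the broth; the broth belongs to the freezing event.
(d) Not entailed — the narrative places the spilling before the wrapping, not after.
(e) Entailed — the narrative places the freezing before the wrapping.
(f) Entailed — this follows by dropping conjuncts from the freezing event's description.

(a), (e), (f)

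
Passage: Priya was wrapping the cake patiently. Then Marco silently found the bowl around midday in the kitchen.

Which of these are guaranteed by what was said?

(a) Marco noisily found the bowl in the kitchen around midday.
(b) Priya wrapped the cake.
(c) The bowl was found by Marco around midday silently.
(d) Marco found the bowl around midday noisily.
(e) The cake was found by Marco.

(c)

(a) Not entailed — 'noisily' adds a manner not in (and inconsistent with) the original.
(b) Not entailed — 'was wrapping' is progressive on an accomplishment; it does not entail the completed 'wrapped'.
(c) Entailed — this follows by dropping conjuncts from the finding event's description.
(d) Not entailed — 'noisily' adds a manner not in (and inconsistent with) the original.
(e) Not entailed — Marco found the bowl, not the cake; the cake belongs to the wrapping event.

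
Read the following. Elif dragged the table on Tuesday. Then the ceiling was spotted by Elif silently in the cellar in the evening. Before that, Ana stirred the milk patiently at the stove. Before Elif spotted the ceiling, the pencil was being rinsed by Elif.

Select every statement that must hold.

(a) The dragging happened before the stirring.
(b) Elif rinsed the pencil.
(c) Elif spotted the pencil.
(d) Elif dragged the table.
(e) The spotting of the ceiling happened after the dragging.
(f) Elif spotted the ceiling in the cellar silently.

(a) Not entailed — the narrative doesn't order the dragging relative to the stirring.
(b) Entailed — 'rinse' is an activity; 'was rinsing' entails that some rinsing happened, so 'rinsed' holds.
(c) Not entailed — Elif spotted the ceiling, not the pencil; the pencil belongs to the rinsing event.
(d) Entailed — the original entails any weakening of itself; this just drops 'on Tuesday'.
(e) Entailed — the narrative places the dragging before the spotting.
(f) Entailed — the original entails any weakening of itself; this just drops 'in the evening'.

(b), (d), (e), (f)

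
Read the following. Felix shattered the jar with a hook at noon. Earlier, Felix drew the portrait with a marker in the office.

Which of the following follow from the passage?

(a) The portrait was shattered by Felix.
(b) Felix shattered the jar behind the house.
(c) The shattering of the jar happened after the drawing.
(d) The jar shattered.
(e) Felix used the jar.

(c), (d)

(a) Not entailed — Felix shattered the jar, not the portrait; the portrait belongs to the drawing event.
(b) Not entailed — 'behind the house' adds information not in the original event.
(c) Entailed — the narrative places the drawing before the shattering.
(d) Entailed — 'Felix shattered the jar' is causative; it entails the inchoative 'the jar shattered'.
(e) Not entailed — the jar is the patient, not an instrument — Felix used a hook.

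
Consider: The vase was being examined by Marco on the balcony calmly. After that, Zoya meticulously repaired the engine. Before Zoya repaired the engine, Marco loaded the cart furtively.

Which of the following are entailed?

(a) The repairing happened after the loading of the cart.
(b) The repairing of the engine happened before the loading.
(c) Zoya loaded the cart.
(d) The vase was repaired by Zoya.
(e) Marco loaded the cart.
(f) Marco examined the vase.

(a) Entailed — the narrative places the loading before the repairing.
(b) Not entailed — the narrative places the loading before the repairing, not after.
(c) Not entailed — the passage has Marco loading the cart, not Zoya.
(d) Not entailed — Zoya repaired the engine, not the vase; the vase belongs to the examining event.
(e) Entailed — this follows by dropping conjuncts from the loading event's description.
(f) Entailed — 'examine' is an activity; 'was examining' entails that some examining happened, so 'examined' holds.

(a), (e), (f)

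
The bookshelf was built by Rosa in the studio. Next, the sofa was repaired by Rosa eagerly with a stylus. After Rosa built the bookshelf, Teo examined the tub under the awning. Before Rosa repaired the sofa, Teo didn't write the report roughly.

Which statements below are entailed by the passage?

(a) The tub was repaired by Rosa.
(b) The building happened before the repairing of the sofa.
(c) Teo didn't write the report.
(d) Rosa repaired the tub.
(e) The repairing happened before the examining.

(a) Not entailed — Rosa repaired the sofa, not the tub; the tub belongs to the examining event.
(b) Entailed — the narrative places the building before the repairing.
(c) Not entailed — dropping 'roughly' under negation is not valid — the original leaves open that Teo wrote the report some other way.
(d) Not entailed — Rosa repaired the sofa, not the tub; the tub belongs to the examining event.
(e) Not entailed — the narrative doesn't order the repairing relative to the examining.

(b)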